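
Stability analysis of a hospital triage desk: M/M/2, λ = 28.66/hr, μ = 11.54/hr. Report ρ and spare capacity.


Total capacity cμ = 2·11.54 = 23.08/hr
ρ = λ/(cμ) = 28.66/23.08 = 1.2418
Stable ⇔ ρ < 1: NO
Spare capacity = cμ − λ = 23.08 − 28.66 = -5.58/hr

Final: ρ = 1.2418; unstable; margin = -5.58/hr


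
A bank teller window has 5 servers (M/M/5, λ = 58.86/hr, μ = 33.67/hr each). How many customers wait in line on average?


a = λ/μ = 1.7481; ρ = a/5 = 0.3496
P₀ = 0.173465
Lq = P₀·a^c·ρ / (c!·(1−ρ)²) = 0.173465·16.32622·0.3496/(120·0.42298)
= 0.01951

Final: 0.01951


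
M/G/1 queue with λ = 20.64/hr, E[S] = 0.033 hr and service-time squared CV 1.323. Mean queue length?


ρ = λ·E[S] = 20.64·0.033 = 0.6811
Lq = ρ²(1+C_s²)/(2(1−ρ)) = 0.4639·(1+1.323)/(2·0.3189)
= 0.4639·2.3230/0.6378 = 1.68982

Final: 1.68982


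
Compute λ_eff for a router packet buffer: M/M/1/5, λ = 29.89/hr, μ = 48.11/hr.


ρ = 0.6213; P_K = (1−ρ)ρ^5/(1−ρ^6) = 0.037195
λ_eff = λ(1 − P_K) = 29.89·(1 − 0.037195) = 29.89·0.962805 = 28.7782 /hr

Final: 28.7782 /hr


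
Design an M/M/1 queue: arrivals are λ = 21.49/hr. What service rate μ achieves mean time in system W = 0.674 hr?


W = 1/(μ−λ) ⇒ μ − λ = 1/W = 1/0.674 = 1.4837
μ = λ + 1/W = 21.49 + 1.4837 = 22.9737 per hr

Final: 22.9737 /hr


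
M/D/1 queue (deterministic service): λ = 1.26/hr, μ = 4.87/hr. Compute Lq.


ρ = 1.26/4.87 = 0.2587
M/D/1: Lq = ρ²/(2(1−ρ)) = 0.06694/(2·0.7413) = 0.04515

Final: 0.04515


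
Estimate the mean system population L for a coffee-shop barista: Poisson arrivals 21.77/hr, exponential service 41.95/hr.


ρ = λ/μ = 21.77/41.95 = 0.5190
L = ρ/(1−ρ) = 0.5190/(1 − 0.5190) = 0.5190/0.4810 = 1.0788

Final: 1.0788


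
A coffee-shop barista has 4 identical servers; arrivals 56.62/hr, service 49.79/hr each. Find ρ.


ρ = λ/(cμ) = 56.62/(4·49.79) = 56.62/199.16 = 0.2843

Final: 0.2843


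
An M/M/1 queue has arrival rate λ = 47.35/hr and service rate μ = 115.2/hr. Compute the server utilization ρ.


ρ = λ/μ = 47.35/115.2 = 0.4110

Final: 0.4110


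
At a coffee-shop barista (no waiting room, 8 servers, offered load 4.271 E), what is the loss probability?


B(c,a) = (a^c/c!) / Σ_{k=0}^{c} a^k/k!
a^8/8! = 2.746098
Σ terms (k=0..8): 1.00000 + 4.27100 + 9.12072 + 12.98487 + 13.86459 + 11.84313 + 8.43034 + 5.14371 + 2.74610 = 69.404455
B = 2.746098/69.404455 = 0.039567

Final: 0.039567


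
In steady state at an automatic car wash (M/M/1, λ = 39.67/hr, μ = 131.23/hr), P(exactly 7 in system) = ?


ρ = 39.67/131.23 = 0.3023
P_n = (1−ρ)·ρ^n = (1 − 0.3023)·0.3023^7 = 0.6977·0.0002307 = 0.0001609

Final: 0.0001609


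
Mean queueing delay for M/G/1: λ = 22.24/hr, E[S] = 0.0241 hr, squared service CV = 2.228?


ρ = λ·E[S] = 22.24·0.0241 = 0.5360
E[S²] = E[S]²(1+C_s²) = 0.0241²·(1+2.228) = 0.001875
Wq = λ·E[S²]/(2(1−ρ)) = 22.24·0.001875/(2·0.4640) = 0.04493 hr

Final: 0.04493 hr


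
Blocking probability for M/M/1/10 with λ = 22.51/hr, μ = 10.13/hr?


ρ = λ/μ = 22.51/10.13 = 2.2221
P_K = (1−ρ)ρ^K/(1−ρ^(K+1)) = (-1.2221·2935.354083)/(1 − 6522.687109)
= -3587.333026/-6521.687109 = 0.550062

Final: 0.550062


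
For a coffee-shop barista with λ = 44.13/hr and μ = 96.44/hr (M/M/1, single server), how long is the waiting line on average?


ρ = 44.13/96.44 = 0.4576
Lq = ρ²/(1−ρ) = 0.2094/0.5424 = 0.3860

Final: 0.3860


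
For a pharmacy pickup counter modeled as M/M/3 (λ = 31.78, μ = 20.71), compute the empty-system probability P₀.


a = λ/μ = 31.78/20.71 = 1.5345; ρ = a/c = 0.5115
Σ_{k=0}^{2} a^k/k! (terms k=0..2) = 1.00000 + 1.53452 + 1.17738 = 3.71191
Tail: a^3/(3!(1−ρ)) = 3.61344/(6·0.4885) = 1.23286
P₀ = 1/(3.71191 + 1.23286) = 1/4.94476 = 0.202234

Final: 0.202234


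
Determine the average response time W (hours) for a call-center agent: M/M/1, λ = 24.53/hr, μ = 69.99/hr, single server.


W = 1/(μ−λ) = 1/(69.99 − 24.53) = 1/45.46 = 0.02200 hr

Final: 0.02200 hr


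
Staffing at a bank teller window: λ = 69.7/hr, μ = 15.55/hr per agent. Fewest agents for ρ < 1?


Stability requires cμ > λ ⇔ c > λ/μ.
λ/μ = 69.7/15.55 = 4.4823
Minimum integer c = ⌊4.4823⌋ + 1 = 5
Check: 5·15.55 = 77.75 > 69.7, while 4·15.55 = 62.20 ≤ 69.7

Final: 5 servers


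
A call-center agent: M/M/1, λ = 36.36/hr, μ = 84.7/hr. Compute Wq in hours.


ρ = 36.36/84.7 = 0.4293
Wq = ρ/(μ−λ) = 0.4293/(84.7 − 36.36) = 0.4293/48.34 = 0.008880 hr

Final: 0.008880 hr


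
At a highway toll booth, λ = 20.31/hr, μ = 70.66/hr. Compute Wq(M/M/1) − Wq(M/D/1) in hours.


ρ = 20.31/70.66 = 0.2874
Wq(M/M/1) = ρ/(μ−λ) = 0.2874/50.35 = 0.005709 hr
Wq(M/D/1) = ρ/(2(μ−λ)) = 0.002854 hr
Savings = 0.005709 − 0.002854 = 0.002854 hr

Final: 0.002854 hr


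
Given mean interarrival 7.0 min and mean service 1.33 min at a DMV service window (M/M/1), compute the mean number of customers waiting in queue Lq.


λ = 60/7.0 = 8.5714 /hr
μ = 60/1.33 = 45.1128 /hr
ρ = λ/μ = 8.5714/45.1128 = 0.1900
Lq = ρ²/(1−ρ) = 0.03610/0.8100 = 0.04457

Final: 0.04457


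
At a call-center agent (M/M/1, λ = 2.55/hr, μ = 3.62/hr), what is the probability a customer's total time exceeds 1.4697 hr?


W ~ Exponential(μ−λ) for M/M/1.
μ − λ = 3.62 − 2.55 = 1.0700
P(W > t) = e^{−(μ−λ)t} = e^{−1.5726} = 0.207509

Final: 0.207509


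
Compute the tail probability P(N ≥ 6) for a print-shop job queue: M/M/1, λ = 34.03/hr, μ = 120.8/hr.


ρ = 34.03/120.8 = 0.2817
P(N ≥ n) = ρ^n = 0.2817^6 = 0.0004998

Final: 0.0004998


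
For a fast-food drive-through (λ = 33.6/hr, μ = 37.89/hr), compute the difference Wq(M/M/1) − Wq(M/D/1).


ρ = 33.6/37.89 = 0.8868
Wq(M/M/1) = ρ/(μ−λ) = 0.8868/4.29 = 0.20671 hr
Wq(M/D/1) = ρ/(2(μ−λ)) = 0.10335 hr
Savings = 0.20671 − 0.10335 = 0.10335 hr

Final: 0.10335 hr


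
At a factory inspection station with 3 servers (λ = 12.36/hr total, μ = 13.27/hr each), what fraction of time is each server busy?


ρ = λ/(cμ) = 12.36/(3·13.27) = 12.36/39.81 = 0.3105

Final: 0.3105


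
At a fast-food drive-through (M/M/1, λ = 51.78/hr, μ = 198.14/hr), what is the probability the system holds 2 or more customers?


ρ = 51.78/198.14 = 0.2613
P(N ≥ n) = ρ^n = 0.2613^2 = 0.068294

Final: 0.068294


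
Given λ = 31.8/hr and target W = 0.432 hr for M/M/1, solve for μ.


W = 1/(μ−λ) ⇒ μ − λ = 1/W = 1/0.432 = 2.3148
μ = λ + 1/W = 31.8 + 2.3148 = 34.1148 per hr

Final: 34.1148 /hr


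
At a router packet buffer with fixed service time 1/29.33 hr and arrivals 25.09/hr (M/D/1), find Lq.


ρ = 25.09/29.33 = 0.8554
M/D/1: Lq = ρ²/(2(1−ρ)) = 0.7318/(2·0.1446) = 2.53101

Final: 2.53101


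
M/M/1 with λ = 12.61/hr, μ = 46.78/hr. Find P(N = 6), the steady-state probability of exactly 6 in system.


ρ = 12.61/46.78 = 0.2696
P_n = (1−ρ)·ρ^n = (1 − 0.2696)·0.2696^6 = 0.7304·0.0003836 = 0.0002802

Final: 0.0002802


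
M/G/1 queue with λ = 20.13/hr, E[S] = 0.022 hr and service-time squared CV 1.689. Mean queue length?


ρ = λ·E[S] = 20.13·0.022 = 0.4429
Lq = ρ²(1+C_s²)/(2(1−ρ)) = 0.1961·(1+1.689)/(2·0.5571)
= 0.1961·2.6890/1.1143 = 0.47329

Final: 0.47329


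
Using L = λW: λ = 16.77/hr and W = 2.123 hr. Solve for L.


L = λW = 16.77·2.123 = 35.6027

Final: 35.6027


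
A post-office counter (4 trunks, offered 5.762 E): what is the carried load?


B(4,5.762) = 0.453953 (Erlang-B)
Carried load = a(1 − B) = 5.762·(1 − 0.453953) = 5.762·0.546047 = 3.1463 E

Final: 3.1463 Erlangs


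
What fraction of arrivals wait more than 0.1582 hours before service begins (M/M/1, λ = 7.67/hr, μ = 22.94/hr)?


ρ = 7.67/22.94 = 0.3344
P(Wq > t) = ρ·e^{−(μ−λ)t} = 0.3344·e^{−2.4157}
= 0.3344·0.089304 = 0.029859

Final: 0.029859


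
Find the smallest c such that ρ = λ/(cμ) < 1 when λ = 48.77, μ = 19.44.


Stability requires cμ > λ ⇔ c > λ/μ.
λ/μ = 48.77/19.44 = 2.5087
Minimum integer c = ⌊2.5087⌋ + 1 = 3
Check: 3·19.44 = 58.32 > 48.77, while 2·19.44 = 38.88 ≤ 48.77

Final: 3 servers


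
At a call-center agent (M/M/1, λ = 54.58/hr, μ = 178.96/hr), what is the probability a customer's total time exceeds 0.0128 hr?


W ~ Exponential(μ−λ) for M/M/1.
μ − λ = 178.96 − 54.58 = 124.3800
P(W > t) = e^{−(μ−λ)t} = e^{−1.5921} = 0.203505

Final: 0.203505


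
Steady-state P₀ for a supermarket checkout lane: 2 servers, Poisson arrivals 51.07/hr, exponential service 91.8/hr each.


a = λ/μ = 51.07/91.8 = 0.5563; ρ = a/c = 0.2782
Σ_{k=0}^{1} a^k/k! (terms k=0..1) = 1.00000 + 0.55632 = 1.55632
Tail: a^2/(2!(1−ρ)) = 0.30949/(2·0.7218) = 0.21438
P₀ = 1/(1.55632 + 0.21438) = 1/1.77069 = 0.564751

Final: 0.564751


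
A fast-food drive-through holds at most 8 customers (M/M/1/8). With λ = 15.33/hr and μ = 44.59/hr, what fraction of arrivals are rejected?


ρ = λ/μ = 15.33/44.59 = 0.3438
P_K = (1−ρ)ρ^K/(1−ρ^(K+1)) = (0.6562·0.0001952)/(1 − 0.00006710)
= 0.0001281/0.999933 = 0.0001281

Final: 0.0001281


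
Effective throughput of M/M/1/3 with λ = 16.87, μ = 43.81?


ρ = 0.3851; P_K = (1−ρ)ρ^3/(1−ρ^4) = 0.035901
λ_eff = λ(1 − P_K) = 16.87·(1 − 0.035901) = 16.87·0.964099 = 16.2644 /hr

Final: 16.2644 /hr


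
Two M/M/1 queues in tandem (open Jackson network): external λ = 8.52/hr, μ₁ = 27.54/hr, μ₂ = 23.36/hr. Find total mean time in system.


Each node sees arrival rate λ = 8.52/hr (tandem ⇒ throughput preserved).
W₁ = 1/(μ₁−λ) = 1/(27.54−8.52) = 0.05258 hr
W₂ = 1/(μ₂−λ) = 1/(23.36−8.52) = 0.06739 hr
W_total = W₁ + W₂ = 0.05258 + 0.06739 = 0.11996 hr

Final: 0.11996 hr


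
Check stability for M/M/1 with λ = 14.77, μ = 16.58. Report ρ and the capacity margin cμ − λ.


Total capacity cμ = 1·16.58 = 16.58/hr
ρ = λ/(cμ) = 14.77/16.58 = 0.8908
Stable ⇔ ρ < 1: YES
Spare capacity = cμ − λ = 16.58 − 14.77 = 1.81/hr

Final: ρ = 0.8908; stable; margin = 1.81/hr


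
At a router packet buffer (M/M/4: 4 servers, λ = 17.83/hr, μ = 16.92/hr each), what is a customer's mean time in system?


a = 1.0538; ρ = 0.2634; P₀ = 0.347972
Lq = P₀·a^c·ρ/(c!(1−ρ)²) = 0.008682
Wq = Lq/λ = 0.008682/17.83 = 0.0004869 hr
W = Wq + 1/μ = 0.0004869 + 0.05910 = 0.05959 hr

Final: 0.05959 hr


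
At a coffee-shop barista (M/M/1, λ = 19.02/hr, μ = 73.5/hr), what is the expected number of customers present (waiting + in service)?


ρ = λ/μ = 19.02/73.5 = 0.2588
L = ρ/(1−ρ) = 0.2588/(1 − 0.2588) = 0.2588/0.7412 = 0.3491

Final: 0.3491


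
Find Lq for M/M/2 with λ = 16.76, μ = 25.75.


a = λ/μ = 0.6509; ρ = a/2 = 0.3254
P₀ = 0.508936
Lq = P₀·a^c·ρ / (c!·(1−ρ)²) = 0.508936·0.42364·0.3254/(2·0.45504)
= 0.07710

Final: 0.07710


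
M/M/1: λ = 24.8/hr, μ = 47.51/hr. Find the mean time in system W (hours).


W = 1/(μ−λ) = 1/(47.51 − 24.8) = 1/22.71 = 0.04403 hr

Final: 0.04403 hr


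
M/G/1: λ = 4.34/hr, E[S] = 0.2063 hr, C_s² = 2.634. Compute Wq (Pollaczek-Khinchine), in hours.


ρ = λ·E[S] = 4.34·0.2063 = 0.8953
E[S²] = E[S]²(1+C_s²) = 0.2063²·(1+2.634) = 0.154662
Wq = λ·E[S²]/(2(1−ρ)) = 4.34·0.154662/(2·0.1047) = 3.20679 hr

Final: 3.20679 hr


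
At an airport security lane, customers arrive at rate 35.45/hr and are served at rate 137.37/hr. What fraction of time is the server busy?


ρ = λ/μ = 35.45/137.37 = 0.2581

Final: 0.2581


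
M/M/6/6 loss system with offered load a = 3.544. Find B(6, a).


B(c,a) = (a^c/c!) / Σ_{k=0}^{c} a^k/k!
a^6/6! = 2.751882
Σ terms (k=0..6): 1.00000 + 3.54400 + 6.27997 + 7.41874 + 6.57300 + 4.65894 + 2.75188 = 32.226527
B = 2.751882/32.226527 = 0.085392

Final: 0.085392


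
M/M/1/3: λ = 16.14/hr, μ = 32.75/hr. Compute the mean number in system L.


ρ = 16.14/32.75 = 0.4928
L = ρ[1 − (K+1)ρ^K + Kρ^(K+1)] / [(1−ρ)(1−ρ^(K+1))]
Numerator: 0.4928·(1 − 4·0.119695 + 3·0.058989) = 0.344083
Denominator: (0.5072)·(0.941011) = 0.477258
L = 0.344083/0.477258 = 0.7210

Final: 0.7210


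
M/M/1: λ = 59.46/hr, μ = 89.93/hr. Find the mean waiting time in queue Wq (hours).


ρ = 59.46/89.93 = 0.6612
Wq = ρ/(μ−λ) = 0.6612/(89.93 − 59.46) = 0.6612/30.47 = 0.02170 hr

Final: 0.02170 hr


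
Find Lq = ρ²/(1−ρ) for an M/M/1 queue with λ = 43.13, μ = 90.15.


ρ = 43.13/90.15 = 0.4784
Lq = ρ²/(1−ρ) = 0.2289/0.5216 = 0.4388

Final: 0.4388


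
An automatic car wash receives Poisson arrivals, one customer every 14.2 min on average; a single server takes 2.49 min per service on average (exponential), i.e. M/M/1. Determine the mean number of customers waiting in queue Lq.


λ = 60/14.2 = 4.2254 /hr
μ = 60/2.49 = 24.0964 /hr
ρ = λ/μ = 4.2254/24.0964 = 0.1754
Lq = ρ²/(1−ρ) = 0.03075/0.8246 = 0.03729

Final: 0.03729


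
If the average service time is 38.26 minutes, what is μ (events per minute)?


μ = 1/(service time) in consistent units.
1 minute = 1 min, so μ = 1/38.26 = 0.02614 per minute

Final: 0.02614 /min


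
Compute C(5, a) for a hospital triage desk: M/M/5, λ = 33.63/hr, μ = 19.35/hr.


a = λ/μ = 1.7380; ρ = a/5 = 0.3476
P₀ = 0.175256 (from M/M/c formula)
C(c,a) = [a^c/(c!(1−ρ))]·P₀ = [15.85731/(120·0.6524)]·0.175256
= 0.20255·0.175256 = 0.035498

Final: 0.035498


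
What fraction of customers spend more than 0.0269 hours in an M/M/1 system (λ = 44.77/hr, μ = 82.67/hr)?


W ~ Exponential(μ−λ) for M/M/1.
μ − λ = 82.67 − 44.77 = 37.9000
P(W > t) = e^{−(μ−λ)t} = e^{−1.0195} = 0.360772

Final: 0.360772


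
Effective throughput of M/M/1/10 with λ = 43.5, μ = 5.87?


ρ = 7.4106; P_K = (1−ρ)ρ^10/(1−ρ^11) = 0.865057
λ_eff = λ(1 − P_K) = 43.5·(1 − 0.865057) = 43.5·0.134943 = 5.8700 /hr

Final: 5.8700 /hr


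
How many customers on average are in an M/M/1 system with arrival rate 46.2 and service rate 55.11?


ρ = λ/μ = 46.2/55.11 = 0.8383
L = ρ/(1−ρ) = 0.8383/(1 − 0.8383) = 0.8383/0.1617 = 5.1852

Final: 5.1852


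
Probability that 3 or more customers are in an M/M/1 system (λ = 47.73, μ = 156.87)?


ρ = 47.73/156.87 = 0.3043
P(N ≥ n) = ρ^n = 0.3043^3 = 0.028168

Final: 0.028168


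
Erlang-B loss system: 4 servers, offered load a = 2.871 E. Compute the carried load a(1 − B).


B(4,2.871) = 0.191699 (Erlang-B)
Carried load = a(1 − B) = 2.871·(1 − 0.191699) = 2.871·0.808301 = 2.3206 E

Final: 2.3206 Erlangs


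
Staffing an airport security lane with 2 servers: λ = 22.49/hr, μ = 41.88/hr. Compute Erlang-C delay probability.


a = λ/μ = 0.5370; ρ = a/2 = 0.2685
P₀ = 0.576659 (from M/M/c formula)
C(c,a) = [a^c/(c!(1−ρ))]·P₀ = [0.28838/(2·0.7315)]·0.576659
= 0.19712·0.576659 = 0.113669

Final: 0.113669


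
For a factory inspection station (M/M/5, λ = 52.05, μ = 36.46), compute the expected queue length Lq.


a = λ/μ = 1.4276; ρ = a/5 = 0.2855
P₀ = 0.239594
Lq = P₀·a^c·ρ / (c!·(1−ρ)²) = 0.239594·5.92953·0.2855/(120·0.51048)
= 0.006622

Final: 0.006622


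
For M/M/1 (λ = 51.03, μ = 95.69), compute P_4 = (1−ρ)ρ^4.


ρ = 51.03/95.69 = 0.5333
P_n = (1−ρ)·ρ^n = (1 − 0.5333)·0.5333^4 = 0.4667·0.080879 = 0.037748

Final: 0.037748


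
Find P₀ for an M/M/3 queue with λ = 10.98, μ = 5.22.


a = λ/μ = 10.98/5.22 = 2.1034; ρ = a/c = 0.7011
Σ_{k=0}^{2} a^k/k! (terms k=0..2) = 1.00000 + 2.10345 + 2.21225 = 5.31570
Tail: a^3/(3!(1−ρ)) = 9.30670/(6·0.2989) = 5.19027
P₀ = 1/(5.31570 + 5.19027) = 1/10.50597 = 0.095184

Final: 0.095184


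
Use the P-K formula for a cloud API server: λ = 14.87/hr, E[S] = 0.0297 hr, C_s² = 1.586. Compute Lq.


ρ = λ·E[S] = 14.87·0.0297 = 0.4416
Lq = ρ²(1+C_s²)/(2(1−ρ)) = 0.1950·(1+1.586)/(2·0.5584)
= 0.1950·2.5860/1.1167 = 0.45167

Final: 0.45167


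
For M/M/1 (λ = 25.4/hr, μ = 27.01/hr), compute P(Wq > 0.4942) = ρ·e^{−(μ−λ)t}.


ρ = 25.4/27.01 = 0.9404
P(Wq > t) = ρ·e^{−(μ−λ)t} = 0.9404·e^{−0.7957}
= 0.9404·0.451282 = 0.424383

Final: 0.424383


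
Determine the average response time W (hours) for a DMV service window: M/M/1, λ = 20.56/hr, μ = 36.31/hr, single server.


W = 1/(μ−λ) = 1/(36.31 − 20.56) = 1/15.75 = 0.06349 hr

Final: 0.06349 hr


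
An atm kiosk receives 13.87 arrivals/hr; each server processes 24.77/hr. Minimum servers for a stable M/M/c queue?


Stability requires cμ > λ ⇔ c > λ/μ.
λ/μ = 13.87/24.77 = 0.5600
Minimum integer c = ⌊0.5600⌋ + 1 = 1
Check: 1·24.77 = 24.77 > 13.87, while 0·24.77 = 0.00 ≤ 13.87

Final: 1 servers


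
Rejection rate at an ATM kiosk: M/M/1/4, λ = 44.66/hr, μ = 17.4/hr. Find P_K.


ρ = λ/μ = 44.66/17.4 = 2.5667
P_K = (1−ρ)ρ^K/(1−ρ^(K+1)) = (-1.5667·43.398816)/(1 − 111.390295)
= -67.991478/-110.390295 = 0.615919

Final: 0.615919


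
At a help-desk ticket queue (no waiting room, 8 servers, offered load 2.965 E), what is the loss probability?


B(c,a) = (a^c/c!) / Σ_{k=0}^{c} a^k/k!
a^8/8! = 0.148142
Σ terms (k=0..8): 1.00000 + 2.96500 + 4.39561 + 4.34433 + 3.22023 + 1.90960 + 0.94366 + 0.39971 + 0.14814 = 19.326286
B = 0.148142/19.326286 = 0.007665

Final: 0.007665


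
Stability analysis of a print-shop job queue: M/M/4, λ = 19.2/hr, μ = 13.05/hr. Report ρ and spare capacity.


Total capacity cμ = 4·13.05 = 52.20/hr
ρ = λ/(cμ) = 19.2/52.20 = 0.3678
Stable ⇔ ρ < 1: YES
Spare capacity = cμ − λ = 52.20 − 19.2 = 33.00/hr

Final: ρ = 0.3678; stable; margin = 33.00/hr


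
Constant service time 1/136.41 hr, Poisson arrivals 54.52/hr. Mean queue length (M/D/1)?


ρ = 54.52/136.41 = 0.3997
M/D/1: Lq = ρ²/(2(1−ρ)) = 0.1597/(2·0.6003) = 0.13305

Final: 0.13305


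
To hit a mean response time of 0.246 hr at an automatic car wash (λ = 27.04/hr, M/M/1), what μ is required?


W = 1/(μ−λ) ⇒ μ − λ = 1/W = 1/0.246 = 4.0650
μ = λ + 1/W = 27.04 + 4.0650 = 31.1050 per hr

Final: 31.1050 /hr


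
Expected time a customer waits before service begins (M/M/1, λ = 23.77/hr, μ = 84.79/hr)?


ρ = 23.77/84.79 = 0.2803
Wq = ρ/(μ−λ) = 0.2803/(84.79 − 23.77) = 0.2803/61.02 = 0.004594 hr

Final: 0.004594 hr


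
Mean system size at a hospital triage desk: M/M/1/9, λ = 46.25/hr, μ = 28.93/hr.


ρ = 46.25/28.93 = 1.5987
L = ρ[1 − (K+1)ρ^K + Kρ^(K+1)] / [(1−ρ)(1−ρ^(K+1))]
Numerator: 1.5987·(1 − 10·68.213405 + 9·109.051849) = 480.137651
Denominator: (-0.5987)·(-108.051849) = 64.689182
L = 480.137651/64.689182 = 7.4222

Final: 7.4222


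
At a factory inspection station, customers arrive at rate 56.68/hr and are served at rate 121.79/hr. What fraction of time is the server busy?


ρ = λ/μ = 56.68/121.79 = 0.4654

Final: 0.4654


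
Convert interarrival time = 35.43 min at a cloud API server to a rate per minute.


λ = 1/(interarrival time) in consistent units.
1 minute = 1 min, so λ = 1/35.43 = 0.02822 per minute

Final: 0.02822 /min


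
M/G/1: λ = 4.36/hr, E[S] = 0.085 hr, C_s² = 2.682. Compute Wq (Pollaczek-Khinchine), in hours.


ρ = λ·E[S] = 4.36·0.085 = 0.3706
E[S²] = E[S]²(1+C_s²) = 0.085²·(1+2.682) = 0.026602
Wq = λ·E[S²]/(2(1−ρ)) = 4.36·0.026602/(2·0.6294) = 0.09214 hr

Final: 0.09214 hr


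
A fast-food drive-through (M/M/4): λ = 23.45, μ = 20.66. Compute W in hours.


a = 1.1350; ρ = 0.2838; P₀ = 0.320566
Lq = P₀·a^c·ρ/(c!(1−ρ)²) = 0.01226
Wq = Lq/λ = 0.01226/23.45 = 0.0005229 hr
W = Wq + 1/μ = 0.0005229 + 0.04840 = 0.04893 hr

Final: 0.04893 hr


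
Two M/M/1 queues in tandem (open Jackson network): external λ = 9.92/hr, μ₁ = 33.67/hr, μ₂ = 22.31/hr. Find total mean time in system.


Each node sees arrival rate λ = 9.92/hr (tandem ⇒ throughput preserved).
W₁ = 1/(μ₁−λ) = 1/(33.67−9.92) = 0.04211 hr
W₂ = 1/(μ₂−λ) = 1/(22.31−9.92) = 0.08071 hr
W_total = W₁ + W₂ = 0.04211 + 0.08071 = 0.12282 hr

Final: 0.12282 hr


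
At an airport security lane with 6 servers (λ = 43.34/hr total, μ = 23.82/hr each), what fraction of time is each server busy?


ρ = λ/(cμ) = 43.34/(6·23.82) = 43.34/142.92 = 0.3032

Final: 0.3032


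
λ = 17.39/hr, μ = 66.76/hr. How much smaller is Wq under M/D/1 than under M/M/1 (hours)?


ρ = 17.39/66.76 = 0.2605
Wq(M/M/1) = ρ/(μ−λ) = 0.2605/49.37 = 0.005276 hr
Wq(M/D/1) = ρ/(2(μ−λ)) = 0.002638 hr
Savings = 0.005276 − 0.002638 = 0.002638 hr

Final: 0.002638 hr


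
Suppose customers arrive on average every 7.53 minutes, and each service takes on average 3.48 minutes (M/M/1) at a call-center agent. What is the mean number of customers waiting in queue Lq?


λ = 60/7.53 = 7.9681 /hr
μ = 60/3.48 = 17.2414 /hr
ρ = λ/μ = 7.9681/17.2414 = 0.4622
Lq = ρ²/(1−ρ) = 0.2136/0.5378 = 0.3971

Final: 0.3971


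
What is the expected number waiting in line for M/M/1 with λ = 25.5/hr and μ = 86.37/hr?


ρ = 25.5/86.37 = 0.2952
Lq = ρ²/(1−ρ) = 0.08717/0.7048 = 0.1237

Final: 0.1237


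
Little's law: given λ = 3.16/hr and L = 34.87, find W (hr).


W = L/λ = 34.87/3.16 = 11.0348 hr

Final: 11.0348 hr


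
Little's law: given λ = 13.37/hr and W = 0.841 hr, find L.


L = λW = 13.37·0.841 = 11.2442

Final: 11.2442


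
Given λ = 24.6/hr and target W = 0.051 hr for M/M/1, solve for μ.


W = 1/(μ−λ) ⇒ μ − λ = 1/W = 1/0.051 = 19.6078
μ = λ + 1/W = 24.6 + 19.6078 = 44.2078 per hr

Final: 44.2078 /hr


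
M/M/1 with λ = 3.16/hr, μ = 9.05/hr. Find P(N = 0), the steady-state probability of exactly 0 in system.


ρ = 3.16/9.05 = 0.3492
P_n = (1−ρ)·ρ^n = (1 − 0.3492)·0.3492^0 = 0.6508·1.000000 = 0.650829

Final: 0.650829


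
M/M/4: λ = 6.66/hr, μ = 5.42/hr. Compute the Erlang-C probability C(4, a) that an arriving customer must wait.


a = λ/μ = 1.2288; ρ = a/4 = 0.3072
P₀ = 0.291539 (from M/M/c formula)
C(c,a) = [a^c/(c!(1−ρ))]·P₀ = [2.27982/(24·0.6928)]·0.291539
= 0.13711·0.291539 = 0.039974

Final: 0.039974


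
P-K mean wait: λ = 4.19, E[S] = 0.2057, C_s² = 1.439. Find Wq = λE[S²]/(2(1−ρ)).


ρ = λ·E[S] = 4.19·0.2057 = 0.8619
E[S²] = E[S]²(1+C_s²) = 0.2057²·(1+1.439) = 0.103200
Wq = λ·E[S²]/(2(1−ρ)) = 4.19·0.103200/(2·0.1381) = 1.56537 hr

Final: 1.56537 hr


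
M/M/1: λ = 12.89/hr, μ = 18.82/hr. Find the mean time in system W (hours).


W = 1/(μ−λ) = 1/(18.82 − 12.89) = 1/5.93 = 0.1686 hr

Final: 0.1686 hr


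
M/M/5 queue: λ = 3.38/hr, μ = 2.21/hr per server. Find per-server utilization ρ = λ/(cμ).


ρ = λ/(cμ) = 3.38/(5·2.21) = 3.38/11.05 = 0.3059

Final: 0.3059


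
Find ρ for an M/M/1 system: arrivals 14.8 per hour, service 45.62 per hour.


ρ = λ/μ = 14.8/45.62 = 0.3244

Final: 0.3244


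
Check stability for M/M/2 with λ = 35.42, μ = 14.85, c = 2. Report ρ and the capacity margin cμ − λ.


Total capacity cμ = 2·14.85 = 29.70/hr
ρ = λ/(cμ) = 35.42/29.70 = 1.1926
Stable ⇔ ρ < 1: NO
Spare capacity = cμ − λ = 29.70 − 35.42 = -5.72/hr

Final: ρ = 1.1926; unstable; margin = -5.72/hr


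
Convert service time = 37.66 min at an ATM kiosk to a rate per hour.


μ = 1/(service time) in consistent units.
1 hour = 60 min, so μ = 60/37.66 = 1.5932 per hour

Final: 1.5932 /hr


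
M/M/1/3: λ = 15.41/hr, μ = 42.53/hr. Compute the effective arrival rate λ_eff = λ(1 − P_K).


ρ = 0.3623; P_K = (1−ρ)ρ^3/(1−ρ^4) = 0.030865
λ_eff = λ(1 − P_K) = 15.41·(1 − 0.030865) = 15.41·0.969135 = 14.9344 /hr

Final: 14.9344 /hr


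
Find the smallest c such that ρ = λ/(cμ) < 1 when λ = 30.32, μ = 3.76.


Stability requires cμ > λ ⇔ c > λ/μ.
λ/μ = 30.32/3.76 = 8.0638
Minimum integer c = ⌊8.0638⌋ + 1 = 9
Check: 9·3.76 = 33.84 > 30.32, while 8·3.76 = 30.08 ≤ 30.32

Final: 9 servers


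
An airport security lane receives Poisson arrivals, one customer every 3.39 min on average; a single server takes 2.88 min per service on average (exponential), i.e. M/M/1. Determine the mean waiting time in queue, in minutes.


λ = 60/3.39 = 17.6991 /hr
μ = 60/2.88 = 20.8333 /hr
ρ = λ/μ = 17.6991/20.8333 = 0.8496
Wq = ρ/(μ−λ) = 0.8496/(20.8333−17.6991) = 0.27106 hr
In minutes: 0.27106·60 = 16.264 min

Final: 16.264 min


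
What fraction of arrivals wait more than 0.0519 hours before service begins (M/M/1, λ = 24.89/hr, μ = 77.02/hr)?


ρ = 24.89/77.02 = 0.3232
P(Wq > t) = ρ·e^{−(μ−λ)t} = 0.3232·e^{−2.7055}
= 0.3232·0.066834 = 0.021598

Final: 0.021598


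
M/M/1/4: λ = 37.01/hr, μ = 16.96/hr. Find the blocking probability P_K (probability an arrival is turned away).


ρ = λ/μ = 37.01/16.96 = 2.1822
P_K = (1−ρ)ρ^K/(1−ρ^(K+1)) = (-1.1822·22.676339)/(1 − 49.484158)
= -26.807819/-48.484158 = 0.552919

Final: 0.552919


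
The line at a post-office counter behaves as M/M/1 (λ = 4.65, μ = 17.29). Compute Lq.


ρ = 4.65/17.29 = 0.2689
Lq = ρ²/(1−ρ) = 0.07233/0.7311 = 0.09894

Final: 0.09894


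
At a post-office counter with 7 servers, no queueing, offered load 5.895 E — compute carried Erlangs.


B(7,5.895) = 0.178216 (Erlang-B)
Carried load = a(1 − B) = 5.895·(1 − 0.178216) = 5.895·0.821784 = 4.8444 E

Final: 4.8444 Erlangs


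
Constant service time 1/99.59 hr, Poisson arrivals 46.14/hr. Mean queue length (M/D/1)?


ρ = 46.14/99.59 = 0.4633
M/D/1: Lq = ρ²/(2(1−ρ)) = 0.2146/(2·0.5367) = 0.19997

Final: 0.19997


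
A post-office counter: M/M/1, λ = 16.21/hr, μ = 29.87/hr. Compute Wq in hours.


ρ = 16.21/29.87 = 0.5427
Wq = ρ/(μ−λ) = 0.5427/(29.87 − 16.21) = 0.5427/13.66 = 0.03973 hr

Final: 0.03973 hr


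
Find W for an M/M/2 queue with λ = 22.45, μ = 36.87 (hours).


a = 0.6089; ρ = 0.3044; P₀ = 0.533216
Lq = P₀·a^c·ρ/(c!(1−ρ)²) = 0.06220
Wq = Lq/λ = 0.06220/22.45 = 0.002771 hr
W = Wq + 1/μ = 0.002771 + 0.02712 = 0.02989 hr

Final: 0.02989 hr


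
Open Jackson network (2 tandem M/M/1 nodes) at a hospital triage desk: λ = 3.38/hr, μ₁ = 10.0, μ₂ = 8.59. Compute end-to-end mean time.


Each node sees arrival rate λ = 3.38/hr (tandem ⇒ throughput preserved).
W₁ = 1/(μ₁−λ) = 1/(10.0−3.38) = 0.15106 hr
W₂ = 1/(μ₂−λ) = 1/(8.59−3.38) = 0.19194 hr
W_total = W₁ + W₂ = 0.15106 + 0.19194 = 0.34300 hr

Final: 0.34300 hr


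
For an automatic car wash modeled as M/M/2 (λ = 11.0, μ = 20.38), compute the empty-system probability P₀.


a = λ/μ = 11.0/20.38 = 0.5397; ρ = a/c = 0.2699
Σ_{k=0}^{1} a^k/k! (terms k=0..1) = 1.00000 + 0.53974 = 1.53974
Tail: a^2/(2!(1−ρ)) = 0.29132/(2·0.7301) = 0.19950
P₀ = 1/(1.53974 + 0.19950) = 1/1.73925 = 0.574961

Final: 0.574961


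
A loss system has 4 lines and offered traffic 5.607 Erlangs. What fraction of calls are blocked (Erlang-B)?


B(c,a) = (a^c/c!) / Σ_{k=0}^{c} a^k/k!
a^4/4! = 41.182336
Σ terms (k=0..4): 1.00000 + 5.60700 + 15.71922 + 29.37923 + 41.18234 = 92.887792
B = 41.182336/92.887792 = 0.443356

Final: 0.443356


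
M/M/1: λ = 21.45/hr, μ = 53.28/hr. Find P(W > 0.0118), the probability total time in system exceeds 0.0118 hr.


W ~ Exponential(μ−λ) for M/M/1.
μ − λ = 53.28 − 21.45 = 31.8300
P(W > t) = e^{−(μ−λ)t} = e^{−0.3756} = 0.686881

Final: 0.686881


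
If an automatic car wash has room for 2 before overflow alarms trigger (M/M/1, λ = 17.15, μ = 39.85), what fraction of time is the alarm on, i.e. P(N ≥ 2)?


ρ = 17.15/39.85 = 0.4304
P(N ≥ n) = ρ^n = 0.4304^2 = 0.185213

Final: 0.185213


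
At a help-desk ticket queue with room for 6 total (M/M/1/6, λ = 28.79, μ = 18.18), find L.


ρ = 28.79/18.18 = 1.5836
L = ρ[1 − (K+1)ρ^K + Kρ^(K+1)] / [(1−ρ)(1−ρ^(K+1))]
Numerator: 1.5836·(1 − 7·15.771998 + 6·24.976668) = 64.066494
Denominator: (-0.5836)·(-23.976668) = 13.992984
L = 64.066494/13.992984 = 4.5785

Final: 4.5785


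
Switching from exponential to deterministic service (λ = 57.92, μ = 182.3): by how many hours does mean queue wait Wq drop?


ρ = 57.92/182.3 = 0.3177
Wq(M/M/1) = ρ/(μ−λ) = 0.3177/124.38 = 0.002554 hr
Wq(M/D/1) = ρ/(2(μ−λ)) = 0.001277 hr
Savings = 0.002554 − 0.001277 = 0.001277 hr

Final: 0.001277 hr


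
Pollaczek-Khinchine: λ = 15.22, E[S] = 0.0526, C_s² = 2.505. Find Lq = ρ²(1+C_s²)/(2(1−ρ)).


ρ = λ·E[S] = 15.22·0.0526 = 0.8006
Lq = ρ²(1+C_s²)/(2(1−ρ)) = 0.6409·(1+2.505)/(2·0.1994)
= 0.6409·3.5050/0.3989 = 5.63213

Final: 5.63213


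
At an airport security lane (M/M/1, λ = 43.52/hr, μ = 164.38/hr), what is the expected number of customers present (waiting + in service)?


ρ = λ/μ = 43.52/164.38 = 0.2648
L = ρ/(1−ρ) = 0.2648/(1 − 0.2648) = 0.2648/0.7352 = 0.3601

Final: 0.3601


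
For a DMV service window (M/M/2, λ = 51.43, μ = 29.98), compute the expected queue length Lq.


a = λ/μ = 1.7155; ρ = a/2 = 0.8577
P₀ = 0.076578
Lq = P₀·a^c·ρ / (c!·(1−ρ)²) = 0.076578·2.94286·0.8577/(2·0.02024)
= 4.77554

Final: 4.77554


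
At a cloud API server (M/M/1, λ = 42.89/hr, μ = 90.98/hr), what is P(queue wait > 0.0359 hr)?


ρ = 42.89/90.98 = 0.4714
P(Wq > t) = ρ·e^{−(μ−λ)t} = 0.4714·e^{−1.7264}
= 0.4714·0.177918 = 0.083875

Final: 0.083875


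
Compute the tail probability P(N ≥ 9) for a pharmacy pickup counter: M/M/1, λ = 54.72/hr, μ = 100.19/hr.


ρ = 54.72/100.19 = 0.5462
P(N ≥ n) = ρ^n = 0.5462^9 = 0.004324

Final: 0.004324


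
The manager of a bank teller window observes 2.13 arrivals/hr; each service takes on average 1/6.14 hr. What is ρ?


ρ = λ/μ = 2.13/6.14 = 0.3469

Final: 0.3469


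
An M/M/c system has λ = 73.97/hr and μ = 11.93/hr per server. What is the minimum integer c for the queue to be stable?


Stability requires cμ > λ ⇔ c > λ/μ.
λ/μ = 73.97/11.93 = 6.2003
Minimum integer c = ⌊6.2003⌋ + 1 = 7
Check: 7·11.93 = 83.51 > 73.97, while 6·11.93 = 71.58 ≤ 73.97

Final: 7 servers


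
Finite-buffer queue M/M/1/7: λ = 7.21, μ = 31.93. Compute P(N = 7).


ρ = λ/μ = 7.21/31.93 = 0.2258
P_K = (1−ρ)ρ^K/(1−ρ^(K+1)) = (0.7742·0.00002993)/(1 − 0.000006759)
= 0.00002317/0.999993 = 0.00002317

Final: 0.00002317


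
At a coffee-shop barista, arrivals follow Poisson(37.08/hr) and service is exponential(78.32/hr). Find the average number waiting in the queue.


ρ = 37.08/78.32 = 0.4734
Lq = ρ²/(1−ρ) = 0.2241/0.5266 = 0.4257

Final: 0.4257


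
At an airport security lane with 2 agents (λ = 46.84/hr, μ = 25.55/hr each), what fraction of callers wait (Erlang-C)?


a = λ/μ = 1.8333; ρ = a/2 = 0.9166
P₀ = 0.043496 (from M/M/c formula)
C(c,a) = [a^c/(c!(1−ρ))]·P₀ = [3.36087/(2·0.08337)]·0.043496
= 20.15734·0.043496 = 0.876764

Final: 0.876764


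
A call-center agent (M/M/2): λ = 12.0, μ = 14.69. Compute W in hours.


a = 0.8169; ρ = 0.4084; P₀ = 0.420010
Lq = P₀·a^c·ρ/(c!(1−ρ)²) = 0.16356
Wq = Lq/λ = 0.16356/12.0 = 0.01363 hr
W = Wq + 1/μ = 0.01363 + 0.06807 = 0.08170 hr

Final: 0.08170 hr


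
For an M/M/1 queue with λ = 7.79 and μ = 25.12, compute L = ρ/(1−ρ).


ρ = λ/μ = 7.79/25.12 = 0.3101
L = ρ/(1−ρ) = 0.3101/(1 − 0.3101) = 0.3101/0.6899 = 0.4495

Final: 0.4495


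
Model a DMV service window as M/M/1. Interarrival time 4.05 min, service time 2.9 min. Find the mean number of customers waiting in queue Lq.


λ = 60/4.05 = 14.8148 /hr
μ = 60/2.9 = 20.6897 /hr
ρ = λ/μ = 14.8148/20.6897 = 0.7160
Lq = ρ²/(1−ρ) = 0.5127/0.2840 = 1.8057

Final: 1.8057


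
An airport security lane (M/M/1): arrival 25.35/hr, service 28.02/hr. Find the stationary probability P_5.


ρ = 25.35/28.02 = 0.9047
P_n = (1−ρ)·ρ^n = (1 − 0.9047)·0.9047^5 = 0.09529·0.606107 = 0.057755

Final: 0.057755


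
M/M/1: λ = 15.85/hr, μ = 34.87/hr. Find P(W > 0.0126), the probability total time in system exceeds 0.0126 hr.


W ~ Exponential(μ−λ) for M/M/1.
μ − λ = 34.87 − 15.85 = 19.0200
P(W > t) = e^{−(μ−λ)t} = e^{−0.2397} = 0.786902

Final: 0.786902


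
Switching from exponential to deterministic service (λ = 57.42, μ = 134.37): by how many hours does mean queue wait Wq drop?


ρ = 57.42/134.37 = 0.4273
Wq(M/M/1) = ρ/(μ−λ) = 0.4273/76.95 = 0.005553 hr
Wq(M/D/1) = ρ/(2(μ−λ)) = 0.002777 hr
Savings = 0.005553 − 0.002777 = 0.002777 hr

Final: 0.002777 hr


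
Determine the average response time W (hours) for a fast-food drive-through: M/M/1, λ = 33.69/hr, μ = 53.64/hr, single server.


W = 1/(μ−λ) = 1/(53.64 − 33.69) = 1/19.95 = 0.05013 hr

Final: 0.05013 hr


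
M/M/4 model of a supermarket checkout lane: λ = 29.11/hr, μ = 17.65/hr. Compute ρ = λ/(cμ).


ρ = λ/(cμ) = 29.11/(4·17.65) = 29.11/70.60 = 0.4123

Final: 0.4123


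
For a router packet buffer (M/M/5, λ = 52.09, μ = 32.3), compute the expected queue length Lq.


a = λ/μ = 1.6127; ρ = a/5 = 0.3225
P₀ = 0.198881
Lq = P₀·a^c·ρ / (c!·(1−ρ)²) = 0.198881·10.90835·0.3225/(120·0.45895)
= 0.01271

Final: 0.01271


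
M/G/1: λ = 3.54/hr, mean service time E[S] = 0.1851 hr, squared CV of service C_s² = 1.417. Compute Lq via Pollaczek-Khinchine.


ρ = λ·E[S] = 3.54·0.1851 = 0.6553
Lq = ρ²(1+C_s²)/(2(1−ρ)) = 0.4294·(1+1.417)/(2·0.3447)
= 0.4294·2.4170/0.6895 = 1.50510

Final: 1.50510


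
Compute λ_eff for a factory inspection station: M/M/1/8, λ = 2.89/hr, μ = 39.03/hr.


ρ = 0.07405; P_K = (1−ρ)ρ^8/(1−ρ^9) = 8.367e-10
λ_eff = λ(1 − P_K) = 2.89·(1 − 8.367e-10) = 2.89·1.000000 = 2.8900 /hr

Final: 2.8900 /hr


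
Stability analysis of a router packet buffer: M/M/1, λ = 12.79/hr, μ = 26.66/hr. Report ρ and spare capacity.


Total capacity cμ = 1·26.66 = 26.66/hr
ρ = λ/(cμ) = 12.79/26.66 = 0.4797
Stable ⇔ ρ < 1: YES
Spare capacity = cμ − λ = 26.66 − 12.79 = 13.87/hr

Final: ρ = 0.4797; stable; margin = 13.87/hr


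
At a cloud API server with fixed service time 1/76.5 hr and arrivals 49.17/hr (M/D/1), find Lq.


ρ = 49.17/76.5 = 0.6427
M/D/1: Lq = ρ²/(2(1−ρ)) = 0.4131/(2·0.3573) = 0.57819

Final: 0.57819


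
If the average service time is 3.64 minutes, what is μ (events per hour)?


μ = 1/(service time) in consistent units.
1 hour = 60 min, so μ = 60/3.64 = 16.4835 per hour

Final: 16.4835 /hr


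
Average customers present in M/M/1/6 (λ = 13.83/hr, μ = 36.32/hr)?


ρ = 13.83/36.32 = 0.3808
L = ρ[1 − (K+1)ρ^K + Kρ^(K+1)] / [(1−ρ)(1−ρ^(K+1))]
Numerator: 0.3808·(1 − 7·0.003048 + 6·0.001161) = 0.375309
Denominator: (0.6192)·(0.998839) = 0.618499
L = 0.375309/0.618499 = 0.6068

Final: 0.6068


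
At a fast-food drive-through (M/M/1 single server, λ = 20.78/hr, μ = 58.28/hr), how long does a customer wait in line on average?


ρ = 20.78/58.28 = 0.3566
Wq = ρ/(μ−λ) = 0.3566/(58.28 − 20.78) = 0.3566/37.50 = 0.009508 hr

Final: 0.009508 hr


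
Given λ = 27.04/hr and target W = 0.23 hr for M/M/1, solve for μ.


W = 1/(μ−λ) ⇒ μ − λ = 1/W = 1/0.23 = 4.3478
μ = λ + 1/W = 27.04 + 4.3478 = 31.3878 per hr

Final: 31.3878 /hr


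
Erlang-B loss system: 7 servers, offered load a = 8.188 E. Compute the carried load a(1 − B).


B(7,8.188) = 0.318670 (Erlang-B)
Carried load = a(1 − B) = 8.188·(1 − 0.318670) = 8.188·0.681330 = 5.5787 E

Final: 5.5787 Erlangs


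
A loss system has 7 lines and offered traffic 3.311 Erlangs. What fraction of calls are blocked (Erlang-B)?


B(c,a) = (a^c/c!) / Σ_{k=0}^{c} a^k/k!
a^7/7! = 0.865533
Σ terms (k=0..7): 1.00000 + 3.31100 + 5.48136 + 6.04959 + 5.00755 + 3.31600 + 1.82988 + 0.86553 = 26.860922
B = 0.865533/26.860922 = 0.032223

Final: 0.032223


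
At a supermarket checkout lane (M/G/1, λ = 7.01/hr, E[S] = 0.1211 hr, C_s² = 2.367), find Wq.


ρ = λ·E[S] = 7.01·0.1211 = 0.8489
E[S²] = E[S]²(1+C_s²) = 0.1211²·(1+2.367) = 0.049378
Wq = λ·E[S²]/(2(1−ρ)) = 7.01·0.049378/(2·0.1511) = 1.14548 hr

Final: 1.14548 hr


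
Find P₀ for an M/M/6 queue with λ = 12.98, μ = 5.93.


a = λ/μ = 12.98/5.93 = 2.1889; ρ = a/c = 0.3648
Σ_{k=0}^{5} a^k/k! (terms k=0..5) = 1.00000 + 2.18887 + 2.39558 + 1.74787 + 0.95646 + 0.41872 = 8.70749
Tail: a^6/(6!(1−ρ)) = 109.98159/(720·0.6352) = 0.24048
P₀ = 1/(8.70749 + 0.24048) = 1/8.94798 = 0.111757

Final: 0.111757


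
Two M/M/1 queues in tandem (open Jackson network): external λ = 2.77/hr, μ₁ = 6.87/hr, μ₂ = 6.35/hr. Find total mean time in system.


Each node sees arrival rate λ = 2.77/hr (tandem ⇒ throughput preserved).
W₁ = 1/(μ₁−λ) = 1/(6.87−2.77) = 0.24390 hr
W₂ = 1/(μ₂−λ) = 1/(6.35−2.77) = 0.27933 hr
W_total = W₁ + W₂ = 0.24390 + 0.27933 = 0.52323 hr

Final: 0.52323 hr


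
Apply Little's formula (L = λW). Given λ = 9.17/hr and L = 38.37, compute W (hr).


W = L/λ = 38.37/9.17 = 4.1843 hr

Final: 4.1843 hr


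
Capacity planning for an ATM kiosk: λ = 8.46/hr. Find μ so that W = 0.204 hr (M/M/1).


W = 1/(μ−λ) ⇒ μ − λ = 1/W = 1/0.204 = 4.9020
μ = λ + 1/W = 8.46 + 4.9020 = 13.3620 per hr

Final: 13.3620 /hr


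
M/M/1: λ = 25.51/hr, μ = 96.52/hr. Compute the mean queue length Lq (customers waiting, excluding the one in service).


ρ = 25.51/96.52 = 0.2643
Lq = ρ²/(1−ρ) = 0.06985/0.7357 = 0.09495

Final: 0.09495


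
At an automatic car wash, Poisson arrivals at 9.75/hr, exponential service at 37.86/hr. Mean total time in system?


W = 1/(μ−λ) = 1/(37.86 − 9.75) = 1/28.11 = 0.03557 hr

Final: 0.03557 hr


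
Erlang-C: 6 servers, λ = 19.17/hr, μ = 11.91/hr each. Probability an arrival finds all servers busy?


a = λ/μ = 1.6096; ρ = a/6 = 0.2683
P₀ = 0.199895 (from M/M/c formula)
C(c,a) = [a^c/(c!(1−ρ))]·P₀ = [17.38850/(720·0.7317)]·0.199895
= 0.03300·0.199895 = 0.006597

Final: 0.006597


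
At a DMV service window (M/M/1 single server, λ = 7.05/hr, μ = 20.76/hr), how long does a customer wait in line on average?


ρ = 7.05/20.76 = 0.3396
Wq = ρ/(μ−λ) = 0.3396/(20.76 − 7.05) = 0.3396/13.71 = 0.02477 hr

Final: 0.02477 hr


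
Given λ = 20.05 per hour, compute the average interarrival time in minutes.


Mean interarrival time = 1/λ = 1/20.05 hour = 0.04988 hour
In minutes: 0.04988 × 60 = 2.9925 min

Final: 2.9925 min


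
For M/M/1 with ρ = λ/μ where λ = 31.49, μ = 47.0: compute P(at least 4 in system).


ρ = 31.49/47.0 = 0.6700
P(N ≥ n) = ρ^n = 0.6700^4 = 0.201511

Final: 0.201511


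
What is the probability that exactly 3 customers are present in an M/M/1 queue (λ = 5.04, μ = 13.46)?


ρ = 5.04/13.46 = 0.3744
P_n = (1−ρ)·ρ^n = (1 − 0.3744)·0.3744^3 = 0.6256·0.052500 = 0.032842

Final: 0.032842


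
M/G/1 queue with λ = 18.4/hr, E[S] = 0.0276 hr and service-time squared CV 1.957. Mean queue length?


ρ = λ·E[S] = 18.4·0.0276 = 0.5078
Lq = ρ²(1+C_s²)/(2(1−ρ)) = 0.2579·(1+1.957)/(2·0.4922)
= 0.2579·2.9570/0.9843 = 0.77476

Final: 0.77476


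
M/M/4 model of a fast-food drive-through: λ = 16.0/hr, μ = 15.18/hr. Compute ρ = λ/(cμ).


ρ = λ/(cμ) = 16.0/(4·15.18) = 16.0/60.72 = 0.2635

Final: 0.2635


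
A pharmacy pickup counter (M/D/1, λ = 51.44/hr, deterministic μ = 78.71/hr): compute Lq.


ρ = 51.44/78.71 = 0.6535
M/D/1: Lq = ρ²/(2(1−ρ)) = 0.4271/(2·0.3465) = 0.61639

Final: 0.61639
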